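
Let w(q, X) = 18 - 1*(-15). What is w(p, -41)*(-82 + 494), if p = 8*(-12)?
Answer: 13596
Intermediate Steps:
p = -96
w(q, X) = 33 (w(q, X) = 18 + 15 = 33)
w(p, -41)*(-82 + 494) = 33*(-82 + 494) = 33*412 = 13596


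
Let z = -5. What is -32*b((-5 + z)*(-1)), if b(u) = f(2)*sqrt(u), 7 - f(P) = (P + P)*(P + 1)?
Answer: 160*sqrt(10) ≈ 505.96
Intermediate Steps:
f(P) = 7 - 2*P*(1 + P) (f(P) = 7 - (P + P)*(P + 1) = 7 - 2*P*(1 + P))
b(u) = -5*sqrt(u) (b(u) = (7 - 2*2 - 2*2**2)*sqrt(u) = (7 - 4 - 2*4)*sqrt(u) = (7 - 4 - 8)*sqrt(u) = -5*sqrt(u))
-32*b((-5 + z)*(-1)) = -(-160)*sqrt((-5 - 5)*(-1)) = -(-160)*sqrt(-10*(-1)) = -(-160)*sqrt(10) = 160*sqrt(10)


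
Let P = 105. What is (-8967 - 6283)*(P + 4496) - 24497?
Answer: -70189747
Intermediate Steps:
(-8967 - 6283)*(P + 4496) - 24497 = (-8967 - 6283)*(105 + 4496) - 24497 = -15250*4601 - 24497 = -70165250 - 24497 = -70189747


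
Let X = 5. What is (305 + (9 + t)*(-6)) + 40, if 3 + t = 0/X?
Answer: 309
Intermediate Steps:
t = -3 (t = -3 + 0/5 = -3 + 0*(⅕) = -3 + 0 = -3)
(305 + (9 + t)*(-6)) + 40 = (305 + (9 - 3)*(-6)) + 40 = (305 + 6*(-6)) + 40 = (305 - 36) + 40 = 269 + 40 = 309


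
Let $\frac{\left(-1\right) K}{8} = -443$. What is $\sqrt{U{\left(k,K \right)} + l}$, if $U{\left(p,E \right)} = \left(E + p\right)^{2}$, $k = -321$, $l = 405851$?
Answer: $2 \sqrt{2698395} \approx 3285.4$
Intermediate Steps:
$K = 3544$ ($K = \left(-8\right) \left(-443\right) = 3544$)
$\sqrt{U{\left(k,K \right)} + l} = \sqrt{\left(3544 - 321\right)^{2} + 405851} = \sqrt{3223^{2} + 405851} = \sqrt{10387729 + 405851} = \sqrt{10793580} = 2 \sqrt{2698395}$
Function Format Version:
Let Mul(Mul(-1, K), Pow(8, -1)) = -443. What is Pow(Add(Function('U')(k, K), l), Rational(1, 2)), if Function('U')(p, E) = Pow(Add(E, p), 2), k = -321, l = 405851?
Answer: Mul(2, Pow(2698395, Rational(1, 2))) ≈ 3285.4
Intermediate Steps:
K = 3544 (K = Mul(-8, -443) = 3544)
Pow(Add(Function('U')(k, K), l), Rational(1, 2)) = Pow(Add(Pow(Add(3544, -321), 2), 405851), Rational(1, 2)) = Pow(Add(Pow(3223, 2), 405851), Rational(1, 2)) = Pow(Add(10387729, 405851), Rational(1, 2)) = Pow(10793580, Rational(1, 2)) = Mul(2, Pow(2698395, Rational(1, 2)))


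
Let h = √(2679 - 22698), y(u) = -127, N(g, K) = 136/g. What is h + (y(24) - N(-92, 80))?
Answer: -2887/23 + I*√20019 ≈ -125.52 + 141.49*I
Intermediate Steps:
h = I*√20019 (h = √(-20019) = I*√20019 ≈ 141.49*I)
h + (y(24) - N(-92, 80)) = I*√20019 + (-127 - 136/(-92)) = I*√20019 + (-127 - 136*(-1)/92) = I*√20019 + (-127 - 1*(-34/23)) = I*√20019 + (-127 + 34/23) = I*√20019 - 2887/23 = -2887/23 + I*√20019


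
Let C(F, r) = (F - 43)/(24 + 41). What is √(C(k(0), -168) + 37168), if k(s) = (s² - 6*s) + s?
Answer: √157032005/65 ≈ 192.79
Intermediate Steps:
k(s) = s² - 5*s
C(F, r) = -43/65 + F/65 (C(F, r) = (-43 + F)/65 = (-43 + F)*(1/65) = -43/65 + F/65)
√(C(k(0), -168) + 37168) = √((-43/65 + (0*(-5 + 0))/65) + 37168) = √((-43/65 + (0*(-5))/65) + 37168) = √((-43/65 + (1/65)*0) + 37168) = √((-43/65 + 0) + 37168) = √(-43/65 + 37168) = √(2415877/65) = √157032005/65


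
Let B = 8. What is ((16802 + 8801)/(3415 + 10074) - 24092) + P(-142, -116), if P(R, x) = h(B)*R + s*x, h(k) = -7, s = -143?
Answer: -87787787/13489 ≈ -6508.1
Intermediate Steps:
P(R, x) = -143*x - 7*R (P(R, x) = -7*R - 143*x = -143*x - 7*R)
((16802 + 8801)/(3415 + 10074) - 24092) + P(-142, -116) = ((16802 + 8801)/(3415 + 10074) - 24092) + (-143*(-116) - 7*(-142)) = (25603/13489 - 24092) + (16588 + 994) = (25603*(1/13489) - 24092) + 17582 = (25603/13489 - 24092) + 17582 = -324951385/13489 + 17582 = -87787787/13489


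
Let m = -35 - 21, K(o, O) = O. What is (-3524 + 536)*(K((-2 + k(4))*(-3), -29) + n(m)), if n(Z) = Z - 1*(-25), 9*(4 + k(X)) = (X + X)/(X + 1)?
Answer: 179280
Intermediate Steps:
k(X) = -4 + 2*X/(9*(1 + X)) (k(X) = -4 + ((X + X)/(X + 1))/9 = -4 + ((2*X)/(1 + X))/9 = -4 + (2*X/(1 + X))/9 = -4 + 2*X/(9*(1 + X)))
m = -56
n(Z) = 25 + Z (n(Z) = Z + 25 = 25 + Z)
(-3524 + 536)*(K((-2 + k(4))*(-3), -29) + n(m)) = (-3524 + 536)*(-29 + (25 - 56)) = -2988*(-29 - 31) = -2988*(-60) = 179280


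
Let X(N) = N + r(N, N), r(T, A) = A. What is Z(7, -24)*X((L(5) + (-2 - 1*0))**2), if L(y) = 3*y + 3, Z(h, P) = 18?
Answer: 9216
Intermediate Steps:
L(y) = 3 + 3*y
X(N) = 2*N (X(N) = N + N = 2*N)
Z(7, -24)*X((L(5) + (-2 - 1*0))**2) = 18*(2*((3 + 3*5) + (-2 - 1*0))**2) = 18*(2*((3 + 15) + (-2 + 0))**2) = 18*(2*(18 - 2)**2) = 18*(2*16**2) = 18*(2*256) = 18*512 = 9216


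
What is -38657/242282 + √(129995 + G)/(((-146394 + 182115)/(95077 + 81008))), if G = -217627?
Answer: -38657/242282 + 11180*I*√5477/567 ≈ -0.15955 + 1459.3*I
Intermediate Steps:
-38657/242282 + √(129995 + G)/(((-146394 + 182115)/(95077 + 81008))) = -38657/242282 + √(129995 - 217627)/(((-146394 + 182115)/(95077 + 81008))) = -38657*1/242282 + √(-87632)/((35721/176085)) = -38657/242282 + (4*I*√5477)/((35721*(1/176085))) = -38657/242282 + (4*I*√5477)/(567/2795) = -38657/242282 + (4*I*√5477)*(2795/567) = -38657/242282 + 11180*I*√5477/567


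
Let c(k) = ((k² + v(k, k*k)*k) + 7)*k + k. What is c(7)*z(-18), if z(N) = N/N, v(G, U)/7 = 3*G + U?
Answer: 24409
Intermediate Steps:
v(G, U) = 7*U + 21*G (v(G, U) = 7*(3*G + U) = 7*(U + 3*G) = 7*U + 21*G)
z(N) = 1
c(k) = k + k*(7 + k² + k*(7*k² + 21*k)) (c(k) = ((k² + (7*(k*k) + 21*k)*k) + 7)*k + k = ((k² + (7*k² + 21*k)*k) + 7)*k + k = ((k² + k*(7*k² + 21*k)) + 7)*k + k = (7 + k² + k*(7*k² + 21*k))*k + k = k*(7 + k² + k*(7*k² + 21*k)) + k = k + k*(7 + k² + k*(7*k² + 21*k)))
c(7)*z(-18) = (7*(8 + 7*7³ + 22*7²))*1 = (7*(8 + 7*343 + 22*49))*1 = (7*(8 + 2401 + 1078))*1 = (7*3487)*1 = 24409*1 = 24409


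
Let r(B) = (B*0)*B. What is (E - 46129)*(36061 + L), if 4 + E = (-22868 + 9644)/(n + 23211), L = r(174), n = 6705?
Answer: -4147399806931/2493 ≈ -1.6636e+9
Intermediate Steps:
r(B) = 0 (r(B) = 0*B = 0)
L = 0
E = -11074/2493 (E = -4 + (-22868 + 9644)/(6705 + 23211) = -4 - 13224/29916 = -4 - 13224*1/29916 = -4 - 1102/2493 = -11074/2493 ≈ -4.4420)
(E - 46129)*(36061 + L) = (-11074/2493 - 46129)*(36061 + 0) = -115010671/2493*36061 = -4147399806931/2493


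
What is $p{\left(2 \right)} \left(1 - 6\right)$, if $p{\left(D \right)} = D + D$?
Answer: $-20$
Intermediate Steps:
$p{\left(D \right)} = 2 D$
$p{\left(2 \right)} \left(1 - 6\right) = 2 \cdot 2 \left(1 - 6\right) = 4 \left(-5\right) = -20$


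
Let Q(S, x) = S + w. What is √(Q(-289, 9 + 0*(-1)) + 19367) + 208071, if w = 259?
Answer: 208071 + √19337 ≈ 2.0821e+5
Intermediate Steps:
Q(S, x) = 259 + S (Q(S, x) = S + 259 = 259 + S)
√(Q(-289, 9 + 0*(-1)) + 19367) + 208071 = √((259 - 289) + 19367) + 208071 = √(-30 + 19367) + 208071 = √19337 + 208071 = 208071 + √19337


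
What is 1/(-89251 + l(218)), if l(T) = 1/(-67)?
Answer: -67/5979818 ≈ -1.1204e-5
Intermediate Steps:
l(T) = -1/67
1/(-89251 + l(218)) = 1/(-89251 - 1/67) = 1/(-5979818/67) = -67/5979818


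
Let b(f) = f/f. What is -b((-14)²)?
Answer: -1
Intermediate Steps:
b(f) = 1
-b((-14)²) = -1*1 = -1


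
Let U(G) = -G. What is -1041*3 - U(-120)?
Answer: -3243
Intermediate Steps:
-1041*3 - U(-120) = -1041*3 - (-1)*(-120) = -3123 - 1*120 = -3123 - 120 = -3243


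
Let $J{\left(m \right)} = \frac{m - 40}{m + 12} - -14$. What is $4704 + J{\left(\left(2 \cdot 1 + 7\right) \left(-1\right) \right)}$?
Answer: $\frac{14105}{3} \approx 4701.7$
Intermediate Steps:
$J{\left(m \right)} = 14 + \frac{-40 + m}{12 + m}$ ($J{\left(m \right)} = \frac{-40 + m}{12 + m} + 14 = 14 + \frac{-40 + m}{12 + m}$)
$4704 + J{\left(\left(2 \cdot 1 + 7\right) \left(-1\right) \right)} = 4704 + \frac{128 + 15 \left(2 \cdot 1 + 7\right) \left(-1\right)}{12 + \left(2 \cdot 1 + 7\right) \left(-1\right)} = 4704 + \frac{128 + 15 \left(2 + 7\right) \left(-1\right)}{12 + \left(2 + 7\right) \left(-1\right)} = 4704 + \frac{128 + 15 \cdot 9 \left(-1\right)}{12 + 9 \left(-1\right)} = 4704 + \frac{128 + 15 \left(-9\right)}{12 - 9} = 4704 + \frac{128 - 135}{3} = 4704 + \frac{1}{3} \left(-7\right) = 4704 - \frac{7}{3} = \frac{14105}{3}$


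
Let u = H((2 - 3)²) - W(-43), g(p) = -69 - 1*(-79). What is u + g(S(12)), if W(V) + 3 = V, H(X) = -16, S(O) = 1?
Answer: 40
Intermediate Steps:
g(p) = 10 (g(p) = -69 + 79 = 10)
W(V) = -3 + V
u = 30 (u = -16 - (-3 - 43) = -16 - 1*(-46) = -16 + 46 = 30)
u + g(S(12)) = 30 + 10 = 40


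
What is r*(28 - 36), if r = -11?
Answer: 88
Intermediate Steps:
r*(28 - 36) = -11*(28 - 36) = -11*(-8) = 88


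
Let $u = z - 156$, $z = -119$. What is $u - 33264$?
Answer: $-33539$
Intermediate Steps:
$u = -275$ ($u = -119 - 156 = -275$)
$u - 33264 = -275 - 33264 = -33539$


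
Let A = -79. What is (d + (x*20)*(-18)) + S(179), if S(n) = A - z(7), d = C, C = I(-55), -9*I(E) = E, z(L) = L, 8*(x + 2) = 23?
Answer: -3554/9 ≈ -394.89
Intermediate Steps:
x = 7/8 (x = -2 + (1/8)*23 = -2 + 23/8 = 7/8 ≈ 0.87500)
I(E) = -E/9
C = 55/9 (C = -1/9*(-55) = 55/9 ≈ 6.1111)
d = 55/9 ≈ 6.1111
S(n) = -86 (S(n) = -79 - 1*7 = -79 - 7 = -86)
(d + (x*20)*(-18)) + S(179) = (55/9 + ((7/8)*20)*(-18)) - 86 = (55/9 + (35/2)*(-18)) - 86 = (55/9 - 315) - 86 = -2780/9 - 86 = -3554/9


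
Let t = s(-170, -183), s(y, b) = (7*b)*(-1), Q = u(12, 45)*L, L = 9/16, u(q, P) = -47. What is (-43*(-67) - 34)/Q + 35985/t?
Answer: -4792273/60207 ≈ -79.597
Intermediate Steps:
L = 9/16 (L = 9*(1/16) = 9/16 ≈ 0.56250)
Q = -423/16 (Q = -47*9/16 = -423/16 ≈ -26.438)
s(y, b) = -7*b
t = 1281 (t = -7*(-183) = 1281)
(-43*(-67) - 34)/Q + 35985/t = (-43*(-67) - 34)/(-423/16) + 35985/1281 = (2881 - 34)*(-16/423) + 35985*(1/1281) = 2847*(-16/423) + 11995/427 = -15184/141 + 11995/427 = -4792273/60207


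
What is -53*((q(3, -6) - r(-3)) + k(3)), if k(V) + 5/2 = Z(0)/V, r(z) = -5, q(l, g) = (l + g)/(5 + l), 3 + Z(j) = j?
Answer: -477/8 ≈ -59.625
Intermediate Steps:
Z(j) = -3 + j
q(l, g) = (g + l)/(5 + l)
k(V) = -5/2 - 3/V (k(V) = -5/2 + (-3 + 0)/V = -5/2 - 3/V)
-53*((q(3, -6) - r(-3)) + k(3)) = -53*(((-6 + 3)/(5 + 3) - 1*(-5)) + (-5/2 - 3/3)) = -53*((-3/8 + 5) + (-5/2 - 3*⅓)) = -53*(((⅛)*(-3) + 5) + (-5/2 - 1)) = -53*((-3/8 + 5) - 7/2) = -53*(37/8 - 7/2) = -53*9/8 = -477/8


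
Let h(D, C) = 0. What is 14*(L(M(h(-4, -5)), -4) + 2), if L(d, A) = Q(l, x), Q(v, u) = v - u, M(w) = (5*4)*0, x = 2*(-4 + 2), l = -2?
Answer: 56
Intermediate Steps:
x = -4 (x = 2*(-2) = -4)
M(w) = 0 (M(w) = 20*0 = 0)
L(d, A) = 2 (L(d, A) = -2 - 1*(-4) = -2 + 4 = 2)
14*(L(M(h(-4, -5)), -4) + 2) = 14*(2 + 2) = 14*4 = 56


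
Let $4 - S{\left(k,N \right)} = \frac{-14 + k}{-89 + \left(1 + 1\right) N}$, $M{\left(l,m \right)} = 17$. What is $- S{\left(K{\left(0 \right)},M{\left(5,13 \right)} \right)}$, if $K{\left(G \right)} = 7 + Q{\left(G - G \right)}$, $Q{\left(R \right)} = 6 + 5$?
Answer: $- \frac{224}{55} \approx -4.0727$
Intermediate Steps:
$Q{\left(R \right)} = 11$
$K{\left(G \right)} = 18$ ($K{\left(G \right)} = 7 + 11 = 18$)
$S{\left(k,N \right)} = 4 - \frac{-14 + k}{-89 + 2 N}$ ($S{\left(k,N \right)} = 4 - \frac{-14 + k}{-89 + \left(1 + 1\right) N} = 4 - \frac{-14 + k}{-89 + 2 N}$)
$- S{\left(K{\left(0 \right)},M{\left(5,13 \right)} \right)} = - \frac{-342 - 18 + 8 \cdot 17}{-89 + 2 \cdot 17} = - \frac{-342 - 18 + 136}{-89 + 34} = - \frac{-224}{-55} = - \frac{\left(-1\right) \left(-224\right)}{55} = \left(-1\right) \frac{224}{55} = - \frac{224}{55}$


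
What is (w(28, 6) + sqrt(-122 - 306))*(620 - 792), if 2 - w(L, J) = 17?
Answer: 2580 - 344*I*sqrt(107) ≈ 2580.0 - 3558.4*I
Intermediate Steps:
w(L, J) = -15 (w(L, J) = 2 - 1*17 = 2 - 17 = -15)
(w(28, 6) + sqrt(-122 - 306))*(620 - 792) = (-15 + sqrt(-122 - 306))*(620 - 792) = (-15 + sqrt(-428))*(-172) = (-15 + 2*I*sqrt(107))*(-172) = 2580 - 344*I*sqrt(107)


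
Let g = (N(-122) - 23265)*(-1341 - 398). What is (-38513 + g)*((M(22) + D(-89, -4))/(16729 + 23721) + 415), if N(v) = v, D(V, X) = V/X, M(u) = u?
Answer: 68207229483299/4045 ≈ 1.6862e+10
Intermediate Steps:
g = 40669993 (g = (-122 - 23265)*(-1341 - 398) = -23387*(-1739) = 40669993)
(-38513 + g)*((M(22) + D(-89, -4))/(16729 + 23721) + 415) = (-38513 + 40669993)*((22 - 89/(-4))/(16729 + 23721) + 415) = 40631480*((22 - 89*(-¼))/40450 + 415) = 40631480*((22 + 89/4)*(1/40450) + 415) = 40631480*((177/4)*(1/40450) + 415) = 40631480*(177/161800 + 415) = 40631480*(67147177/161800) = 68207229483299/4045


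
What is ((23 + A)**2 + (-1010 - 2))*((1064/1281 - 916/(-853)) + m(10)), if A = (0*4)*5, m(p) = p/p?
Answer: -72994663/52033 ≈ -1402.9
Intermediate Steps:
m(p) = 1
A = 0 (A = 0*5 = 0)
((23 + A)**2 + (-1010 - 2))*((1064/1281 - 916/(-853)) + m(10)) = ((23 + 0)**2 + (-1010 - 2))*((1064/1281 - 916/(-853)) + 1) = (23**2 - 1012)*((1064*(1/1281) - 916*(-1/853)) + 1) = (529 - 1012)*((152/183 + 916/853) + 1) = -483*(297284/156099 + 1) = -483*453383/156099 = -72994663/52033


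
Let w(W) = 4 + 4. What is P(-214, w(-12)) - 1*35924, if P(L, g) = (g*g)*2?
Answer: -35796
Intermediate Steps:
w(W) = 8
P(L, g) = 2*g² (P(L, g) = g²*2 = 2*g²)
P(-214, w(-12)) - 1*35924 = 2*8² - 1*35924 = 2*64 - 35924 = 128 - 35924 = -35796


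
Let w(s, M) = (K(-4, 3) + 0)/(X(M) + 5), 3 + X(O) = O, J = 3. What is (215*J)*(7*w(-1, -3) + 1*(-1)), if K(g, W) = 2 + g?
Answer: 8385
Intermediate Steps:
X(O) = -3 + O
w(s, M) = -2/(2 + M) (w(s, M) = ((2 - 4) + 0)/((-3 + M) + 5) = (-2 + 0)/(2 + M) = -2/(2 + M))
(215*J)*(7*w(-1, -3) + 1*(-1)) = (215*3)*(7*(-2/(2 - 3)) + 1*(-1)) = 645*(7*(-2/(-1)) - 1) = 645*(7*(-2*(-1)) - 1) = 645*(7*2 - 1) = 645*(14 - 1) = 645*13 = 8385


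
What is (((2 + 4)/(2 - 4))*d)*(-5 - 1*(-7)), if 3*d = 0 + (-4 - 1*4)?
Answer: 16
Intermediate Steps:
d = -8/3 (d = (0 + (-4 - 1*4))/3 = (0 + (-4 - 4))/3 = (0 - 8)/3 = (1/3)*(-8) = -8/3 ≈ -2.6667)
(((2 + 4)/(2 - 4))*d)*(-5 - 1*(-7)) = (((2 + 4)/(2 - 4))*(-8/3))*(-5 - 1*(-7)) = ((6/(-2))*(-8/3))*(-5 + 7) = ((6*(-1/2))*(-8/3))*2 = -3*(-8/3)*2 = 8*2 = 16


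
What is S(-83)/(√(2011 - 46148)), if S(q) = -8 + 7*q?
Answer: 31*I*√44137/2323 ≈ 2.8036*I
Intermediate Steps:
S(-83)/(√(2011 - 46148)) = (-8 + 7*(-83))/(√(2011 - 46148)) = (-8 - 581)/(√(-44137)) = -589*(-I*√44137/44137) = -(-31)*I*√44137/2323 = 31*I*√44137/2323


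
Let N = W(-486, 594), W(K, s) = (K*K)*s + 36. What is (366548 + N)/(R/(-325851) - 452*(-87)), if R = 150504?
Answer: 3819707101984/1067801185 ≈ 3577.2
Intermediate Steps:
W(K, s) = 36 + s*K² (W(K, s) = K²*s + 36 = s*K² + 36 = 36 + s*K²)
N = 140300460 (N = 36 + 594*(-486)² = 36 + 594*236196 = 36 + 140300424 = 140300460)
(366548 + N)/(R/(-325851) - 452*(-87)) = (366548 + 140300460)/(150504/(-325851) - 452*(-87)) = 140667008/(150504*(-1/325851) + 39324) = 140667008/(-50168/108617 + 39324) = 140667008/(4271204740/108617) = 140667008*(108617/4271204740) = 3819707101984/1067801185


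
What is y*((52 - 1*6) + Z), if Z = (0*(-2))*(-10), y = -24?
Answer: -1104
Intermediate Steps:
Z = 0 (Z = 0*(-10) = 0)
y*((52 - 1*6) + Z) = -24*((52 - 1*6) + 0) = -24*((52 - 6) + 0) = -24*(46 + 0) = -24*46 = -1104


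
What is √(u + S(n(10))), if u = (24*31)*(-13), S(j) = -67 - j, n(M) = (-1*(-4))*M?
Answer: I*√9779 ≈ 98.889*I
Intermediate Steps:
n(M) = 4*M
u = -9672 (u = 744*(-13) = -9672)
√(u + S(n(10))) = √(-9672 + (-67 - 4*10)) = √(-9672 + (-67 - 1*40)) = √(-9672 + (-67 - 40)) = √(-9672 - 107) = √(-9779) = I*√9779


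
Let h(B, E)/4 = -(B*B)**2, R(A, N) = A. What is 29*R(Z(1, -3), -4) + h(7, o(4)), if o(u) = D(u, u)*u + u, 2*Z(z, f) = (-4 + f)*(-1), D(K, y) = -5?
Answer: -19005/2 ≈ -9502.5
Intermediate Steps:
Z(z, f) = 2 - f/2 (Z(z, f) = ((-4 + f)*(-1))/2 = (4 - f)/2 = 2 - f/2)
o(u) = -4*u (o(u) = -5*u + u = -4*u)
h(B, E) = -4*B**4 (h(B, E) = 4*(-(B*B)**2) = 4*(-(B**2)**2) = 4*(-B**4) = -4*B**4)
29*R(Z(1, -3), -4) + h(7, o(4)) = 29*(2 - 1/2*(-3)) - 4*7**4 = 29*(2 + 3/2) - 4*2401 = 29*(7/2) - 9604 = 203/2 - 9604 = -19005/2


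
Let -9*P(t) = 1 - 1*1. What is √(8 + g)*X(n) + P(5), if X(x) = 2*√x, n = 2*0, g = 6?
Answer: 0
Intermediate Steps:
P(t) = 0 (P(t) = -(1 - 1*1)/9 = -(1 - 1)/9 = -⅑*0 = 0)
n = 0
√(8 + g)*X(n) + P(5) = √(8 + 6)*(2*√0) + 0 = √14*(2*0) + 0 = √14*0 + 0 = 0 + 0 = 0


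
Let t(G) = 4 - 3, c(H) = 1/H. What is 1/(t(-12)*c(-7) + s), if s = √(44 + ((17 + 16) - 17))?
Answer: 7/2939 + 98*√15/2939 ≈ 0.13153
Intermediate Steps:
s = 2*√15 (s = √(44 + (33 - 17)) = √(44 + 16) = √60 = 2*√15 ≈ 7.7460)
t(G) = 1
1/(t(-12)*c(-7) + s) = 1/(1/(-7) + 2*√15) = 1/(1*(-⅐) + 2*√15) = 1/(-⅐ + 2*√15)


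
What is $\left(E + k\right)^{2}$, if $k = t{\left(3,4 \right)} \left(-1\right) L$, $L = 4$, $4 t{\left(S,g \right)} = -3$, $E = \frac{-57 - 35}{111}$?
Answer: $\frac{58081}{12321} \approx 4.714$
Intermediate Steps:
$E = - \frac{92}{111}$ ($E = \left(-92\right) \frac{1}{111} = - \frac{92}{111} \approx -0.82883$)
$t{\left(S,g \right)} = - \frac{3}{4}$ ($t{\left(S,g \right)} = \frac{1}{4} \left(-3\right) = - \frac{3}{4}$)
$k = 3$ ($k = \left(- \frac{3}{4}\right) \left(-1\right) 4 = \frac{3}{4} \cdot 4 = 3$)
$\left(E + k\right)^{2} = \left(- \frac{92}{111} + 3\right)^{2} = \left(\frac{241}{111}\right)^{2} = \frac{58081}{12321}$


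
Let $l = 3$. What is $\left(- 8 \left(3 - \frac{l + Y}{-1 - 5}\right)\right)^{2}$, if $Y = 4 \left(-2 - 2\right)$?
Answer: $\frac{400}{9} \approx 44.444$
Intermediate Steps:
$Y = -16$ ($Y = 4 \left(-4\right) = -16$)
$\left(- 8 \left(3 - \frac{l + Y}{-1 - 5}\right)\right)^{2} = \left(- 8 \left(3 - \frac{3 - 16}{-1 - 5}\right)\right)^{2} = \left(- 8 \left(3 - - \frac{13}{-6}\right)\right)^{2} = \left(- 8 \left(3 - \left(-13\right) \left(- \frac{1}{6}\right)\right)\right)^{2} = \left(- 8 \left(3 - \frac{13}{6}\right)\right)^{2} = \left(\left(-8\right) \frac{5}{6}\right)^{2} = \left(- \frac{20}{3}\right)^{2} = \frac{400}{9}$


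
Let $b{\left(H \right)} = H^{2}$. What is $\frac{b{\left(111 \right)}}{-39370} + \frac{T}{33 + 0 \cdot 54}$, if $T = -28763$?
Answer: $- \frac{1132805903}{1299210} \approx -871.92$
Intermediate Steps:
$\frac{b{\left(111 \right)}}{-39370} + \frac{T}{33 + 0 \cdot 54} = \frac{111^{2}}{-39370} - \frac{28763}{33 + 0 \cdot 54} = 12321 \left(- \frac{1}{39370}\right) - \frac{28763}{33 + 0} = - \frac{12321}{39370} - \frac{28763}{33} = - \frac{1132805903}{1299210}$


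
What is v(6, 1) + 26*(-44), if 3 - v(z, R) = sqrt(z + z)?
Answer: -1141 - 2*sqrt(3) ≈ -1144.5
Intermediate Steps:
v(z, R) = 3 - sqrt(2)*sqrt(z) (v(z, R) = 3 - sqrt(z + z) = 3 - sqrt(2*z) = 3 - sqrt(2)*sqrt(z))
v(6, 1) + 26*(-44) = (3 - sqrt(2)*sqrt(6)) + 26*(-44) = (3 - 2*sqrt(3)) - 1144 = -1141 - 2*sqrt(3)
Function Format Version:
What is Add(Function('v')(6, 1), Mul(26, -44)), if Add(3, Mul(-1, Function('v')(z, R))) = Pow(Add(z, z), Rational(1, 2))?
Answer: Add(-1141, Mul(-2, Pow(3, Rational(1, 2)))) ≈ -1144.5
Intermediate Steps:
Function('v')(z, R) = Add(3, Mul(-1, Pow(2, Rational(1, 2)), Pow(z, Rational(1, 2)))) (Function('v')(z, R) = Add(3, Mul(-1, Pow(Add(z, z), Rational(1, 2)))) = Add(3, Mul(-1, Pow(Mul(2, z), Rational(1, 2)))) = Add(3, Mul(-1, Mul(Pow(2, Rational(1, 2)), Pow(z, Rational(1, 2))))) = Add(3, Mul(-1, Pow(2, Rational(1, 2)), Pow(z, Rational(1, 2)))))
Add(Function('v')(6, 1), Mul(26, -44)) = Add(Add(3, Mul(-1, Pow(2, Rational(1, 2)), Pow(6, Rational(1, 2)))), Mul(26, -44)) = Add(Add(3, Mul(-2, Pow(3, Rational(1, 2)))), -1144) = Add(-1141, Mul(-2, Pow(3, Rational(1, 2))))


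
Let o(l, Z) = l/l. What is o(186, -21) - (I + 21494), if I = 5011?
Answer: -26504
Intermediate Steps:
o(l, Z) = 1
o(186, -21) - (I + 21494) = 1 - (5011 + 21494) = 1 - 1*26505 = 1 - 26505 = -26504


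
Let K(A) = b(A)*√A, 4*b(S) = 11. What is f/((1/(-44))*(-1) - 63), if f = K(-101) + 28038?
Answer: -1233672/2771 - 121*I*√101/2771 ≈ -445.21 - 0.43884*I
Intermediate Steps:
b(S) = 11/4 (b(S) = (¼)*11 = 11/4)
K(A) = 11*√A/4
f = 28038 + 11*I*√101/4 (f = 11*√(-101)/4 + 28038 = 11*(I*√101)/4 + 28038 = 11*I*√101/4 + 28038 = 28038 + 11*I*√101/4 ≈ 28038.0 + 27.637*I)
f/((1/(-44))*(-1) - 63) = (28038 + 11*I*√101/4)/((1/(-44))*(-1) - 63) = (28038 + 11*I*√101/4)/((1*(-1/44))*(-1) - 63) = (28038 + 11*I*√101/4)/(-1/44*(-1) - 63) = (28038 + 11*I*√101/4)/(1/44 - 63) = (28038 + 11*I*√101/4)/(-2771/44) = (28038 + 11*I*√101/4)*(-44/2771) = -1233672/2771 - 121*I*√101/2771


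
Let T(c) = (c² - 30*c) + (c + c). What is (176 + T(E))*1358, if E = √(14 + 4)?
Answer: 263452 - 114072*√2 ≈ 1.0213e+5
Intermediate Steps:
E = 3*√2 (E = √18 = 3*√2 ≈ 4.2426)
T(c) = c² - 28*c (T(c) = (c² - 30*c) + 2*c = c² - 28*c)
(176 + T(E))*1358 = (176 + (3*√2)*(-28 + 3*√2))*1358 = (176 + 3*√2*(-28 + 3*√2))*1358 = 239008 + 4074*√2*(-28 + 3*√2)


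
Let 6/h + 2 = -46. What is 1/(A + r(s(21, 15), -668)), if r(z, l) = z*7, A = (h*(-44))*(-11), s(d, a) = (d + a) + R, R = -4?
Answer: 2/327 ≈ 0.0061162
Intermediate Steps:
h = -1/8 (h = 6/(-2 - 46) = 6/(-48) = 6*(-1/48) = -1/8 ≈ -0.12500)
s(d, a) = -4 + a + d (s(d, a) = (d + a) - 4 = (a + d) - 4 = -4 + a + d)
A = -121/2 (A = -1/8*(-44)*(-11) = (11/2)*(-11) = -121/2 ≈ -60.500)
r(z, l) = 7*z
1/(A + r(s(21, 15), -668)) = 1/(-121/2 + 7*(-4 + 15 + 21)) = 1/(-121/2 + 7*32) = 1/(-121/2 + 224) = 1/(327/2) = 2/327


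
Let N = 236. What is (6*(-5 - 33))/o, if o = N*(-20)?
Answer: 57/1180 ≈ 0.048305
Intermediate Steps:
o = -4720 (o = 236*(-20) = -4720)
(6*(-5 - 33))/o = (6*(-5 - 33))/(-4720) = (6*(-38))*(-1/4720) = -228*(-1/4720) = 57/1180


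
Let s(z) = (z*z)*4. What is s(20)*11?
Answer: 17600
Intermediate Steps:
s(z) = 4*z² (s(z) = z²*4 = 4*z²)
s(20)*11 = (4*20²)*11 = (4*400)*11 = 1600*11 = 17600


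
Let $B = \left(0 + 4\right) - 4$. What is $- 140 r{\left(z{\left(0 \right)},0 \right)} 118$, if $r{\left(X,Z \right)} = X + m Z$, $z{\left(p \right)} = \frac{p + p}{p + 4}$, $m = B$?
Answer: $0$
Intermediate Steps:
$B = 0$ ($B = 4 - 4 = 0$)
$m = 0$
$z{\left(p \right)} = \frac{2 p}{4 + p}$
$r{\left(X,Z \right)} = X$ ($r{\left(X,Z \right)} = X + 0 Z = X + 0 = X$)
$- 140 r{\left(z{\left(0 \right)},0 \right)} 118 = - 140 \cdot 2 \cdot 0 \frac{1}{4 + 0} \cdot 118 = - 140 \cdot 2 \cdot 0 \cdot \frac{1}{4} \cdot 118 = \left(-140\right) 0 \cdot 118 = 0 \cdot 118 = 0$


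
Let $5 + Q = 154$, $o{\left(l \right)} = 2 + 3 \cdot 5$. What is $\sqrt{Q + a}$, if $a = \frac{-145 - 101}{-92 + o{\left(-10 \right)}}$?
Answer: $\frac{9 \sqrt{47}}{5} \approx 12.34$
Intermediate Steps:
$o{\left(l \right)} = 17$ ($o{\left(l \right)} = 2 + 15 = 17$)
$Q = 149$ ($Q = -5 + 154 = 149$)
$a = \frac{82}{25}$ ($a = \frac{-145 - 101}{-92 + 17} = - \frac{246}{-75} = \left(-246\right) \left(- \frac{1}{75}\right) = \frac{82}{25} \approx 3.28$)
$\sqrt{Q + a} = \sqrt{149 + \frac{82}{25}} = \sqrt{\frac{3807}{25}} = \frac{9 \sqrt{47}}{5}$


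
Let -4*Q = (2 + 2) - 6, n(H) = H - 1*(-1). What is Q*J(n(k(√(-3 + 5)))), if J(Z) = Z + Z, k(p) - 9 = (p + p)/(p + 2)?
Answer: 8 + 2*√2 ≈ 10.828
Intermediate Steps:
k(p) = 9 + 2*p/(2 + p) (k(p) = 9 + (p + p)/(p + 2) = 9 + (2*p)/(2 + p) = 9 + 2*p/(2 + p))
n(H) = 1 + H (n(H) = H + 1 = 1 + H)
J(Z) = 2*Z
Q = ½ (Q = -((2 + 2) - 6)/4 = -(4 - 6)/4 = -¼*(-2) = ½ ≈ 0.50000)
Q*J(n(k(√(-3 + 5)))) = (2*(1 + (18 + 11*√(-3 + 5))/(2 + √(-3 + 5))))/2 = (2*(1 + (18 + 11*√2)/(2 + √2)))/2 = (2 + 2*(18 + 11*√2)/(2 + √2))/2 = 1 + (18 + 11*√2)/(2 + √2)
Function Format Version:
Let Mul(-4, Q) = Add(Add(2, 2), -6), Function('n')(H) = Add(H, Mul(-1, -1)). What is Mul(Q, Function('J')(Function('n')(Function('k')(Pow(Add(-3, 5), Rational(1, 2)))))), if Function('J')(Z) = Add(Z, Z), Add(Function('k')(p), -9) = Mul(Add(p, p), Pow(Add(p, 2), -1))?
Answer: Add(8, Mul(2, Pow(2, Rational(1, 2)))) ≈ 10.828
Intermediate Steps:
Function('k')(p) = Add(9, Mul(2, p, Pow(Add(2, p), -1))) (Function('k')(p) = Add(9, Mul(Add(p, p), Pow(Add(p, 2), -1))) = Add(9, Mul(Mul(2, p), Pow(Add(2, p), -1))) = Add(9, Mul(2, p, Pow(Add(2, p), -1))))
Function('n')(H) = Add(1, H) (Function('n')(H) = Add(H, 1) = Add(1, H))
Function('J')(Z) = Mul(2, Z)
Q = Rational(1, 2) (Q = Mul(Rational(-1, 4), Add(Add(2, 2), -6)) = Mul(Rational(-1, 4), Add(4, -6)) = Mul(Rational(-1, 4), -2) = Rational(1, 2) ≈ 0.50000)
Mul(Q, Function('J')(Function('n')(Function('k')(Pow(Add(-3, 5), Rational(1, 2)))))) = Mul(Rational(1, 2), Mul(2, Add(1, Mul(Pow(Add(2, Pow(Add(-3, 5), Rational(1, 2))), -1), Add(18, Mul(11, Pow(Add(-3, 5), Rational(1, 2)))))))) = Mul(Rational(1, 2), Mul(2, Add(1, Mul(Pow(Add(2, Pow(2, Rational(1, 2))), -1), Add(18, Mul(11, Pow(2, Rational(1, 2)))))))) = Mul(Rational(1, 2), Add(2, Mul(2, Pow(Add(2, Pow(2, Rational(1, 2))), -1), Add(18, Mul(11, Pow(2, Rational(1, 2))))))) = Add(1, Mul(Pow(Add(2, Pow(2, Rational(1, 2))), -1), Add(18, Mul(11, Pow(2, Rational(1, 2))))))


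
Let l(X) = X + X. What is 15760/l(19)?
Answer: 7880/19 ≈ 414.74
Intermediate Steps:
l(X) = 2*X
15760/l(19) = 15760/((2*19)) = 15760/38 = 15760*(1/38) = 7880/19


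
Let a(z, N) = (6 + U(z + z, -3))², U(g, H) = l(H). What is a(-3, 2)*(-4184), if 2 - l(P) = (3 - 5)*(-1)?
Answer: -150624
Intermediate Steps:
l(P) = 0 (l(P) = 2 - (3 - 5)*(-1) = 2 - (-2)*(-1) = 2 - 1*2 = 2 - 2 = 0)
U(g, H) = 0
a(z, N) = 36 (a(z, N) = (6 + 0)² = 6² = 36)
a(-3, 2)*(-4184) = 36*(-4184) = -150624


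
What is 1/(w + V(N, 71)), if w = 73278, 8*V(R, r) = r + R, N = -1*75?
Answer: 2/146555 ≈ 1.3647e-5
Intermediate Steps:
N = -75
V(R, r) = R/8 + r/8 (V(R, r) = (r + R)/8 = (R + r)/8 = R/8 + r/8)
1/(w + V(N, 71)) = 1/(73278 + ((⅛)*(-75) + (⅛)*71)) = 1/(73278 + (-75/8 + 71/8)) = 1/(73278 - ½) = 1/(146555/2) = 2/146555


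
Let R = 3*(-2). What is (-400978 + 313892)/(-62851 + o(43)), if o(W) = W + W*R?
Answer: 43543/31533 ≈ 1.3809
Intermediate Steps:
R = -6
o(W) = -5*W (o(W) = W + W*(-6) = W - 6*W = -5*W)
(-400978 + 313892)/(-62851 + o(43)) = (-400978 + 313892)/(-62851 - 5*43) = -87086/(-62851 - 215) = -87086/(-63066) = -87086*(-1/63066) = 43543/31533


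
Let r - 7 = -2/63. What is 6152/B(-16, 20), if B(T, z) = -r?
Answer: -387576/439 ≈ -882.86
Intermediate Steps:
r = 439/63 (r = 7 - 2/63 = 439/63 ≈ 6.9683)
B(T, z) = -439/63 (B(T, z) = -1*439/63 = -439/63)
6152/B(-16, 20) = 6152/(-439/63) = 6152*(-63/439) = -387576/439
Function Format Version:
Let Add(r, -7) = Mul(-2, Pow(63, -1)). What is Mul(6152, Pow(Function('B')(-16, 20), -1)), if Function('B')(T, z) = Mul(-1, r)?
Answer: Rational(-387576, 439) ≈ -882.86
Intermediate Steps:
r = Rational(439, 63) (r = Add(7, Mul(-2, Pow(63, -1))) = Add(7, Mul(-2, Rational(1, 63))) = Add(7, Rational(-2, 63)) = Rational(439, 63) ≈ 6.9683)
Function('B')(T, z) = Rational(-439, 63) (Function('B')(T, z) = Mul(-1, Rational(439, 63)) = Rational(-439, 63))
Mul(6152, Pow(Function('B')(-16, 20), -1)) = Mul(6152, Pow(Rational(-439, 63), -1)) = Mul(6152, Rational(-63, 439)) = Rational(-387576, 439)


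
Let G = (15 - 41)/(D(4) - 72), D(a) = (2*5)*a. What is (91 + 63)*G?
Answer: 1001/8 ≈ 125.13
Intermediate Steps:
D(a) = 10*a
G = 13/16 (G = (15 - 41)/(10*4 - 72) = -26/(40 - 72) = -26/(-32) = -26*(-1/32) = 13/16 ≈ 0.81250)
(91 + 63)*G = (91 + 63)*(13/16) = 154*(13/16) = 1001/8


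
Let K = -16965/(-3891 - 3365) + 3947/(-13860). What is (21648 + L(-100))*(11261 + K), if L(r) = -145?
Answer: 6089136459009421/25142040 ≈ 2.4219e+8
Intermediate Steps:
K = 51623867/25142040 (K = -16965/(-7256) + 3947*(-1/13860) = -16965*(-1/7256) - 3947/13860 = 16965/7256 - 3947/13860 = 51623867/25142040 ≈ 2.0533)
(21648 + L(-100))*(11261 + K) = (21648 - 145)*(11261 + 51623867/25142040) = 21503*(283176136307/25142040) = 6089136459009421/25142040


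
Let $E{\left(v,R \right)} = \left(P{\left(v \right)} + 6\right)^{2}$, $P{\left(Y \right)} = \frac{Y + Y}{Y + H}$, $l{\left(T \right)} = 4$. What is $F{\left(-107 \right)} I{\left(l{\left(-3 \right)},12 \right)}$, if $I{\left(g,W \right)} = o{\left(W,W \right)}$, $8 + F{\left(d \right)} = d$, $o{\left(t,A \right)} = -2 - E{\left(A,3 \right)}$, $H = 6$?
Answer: $\frac{57730}{9} \approx 6414.4$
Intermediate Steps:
$P{\left(Y \right)} = \frac{2 Y}{6 + Y}$ ($P{\left(Y \right)} = \frac{Y + Y}{Y + 6} = \frac{2 Y}{6 + Y}$)
$E{\left(v,R \right)} = \left(6 + \frac{2 v}{6 + v}\right)^{2}$ ($E{\left(v,R \right)} = \left(\frac{2 v}{6 + v} + 6\right)^{2} = \left(6 + \frac{2 v}{6 + v}\right)^{2}$)
$o{\left(t,A \right)} = -2 - \frac{16 \left(9 + 2 A\right)^{2}}{\left(6 + A\right)^{2}}$
$F{\left(d \right)} = -8 + d$
$I{\left(g,W \right)} = \frac{6 \left(-228 - 100 W - 11 W^{2}\right)}{36 + W^{2} + 12 W}$
$F{\left(-107 \right)} I{\left(l{\left(-3 \right)},12 \right)} = \left(-8 - 107\right) \frac{6 \left(-228 - 1200 - 11 \cdot 12^{2}\right)}{36 + 12^{2} + 12 \cdot 12} = - 115 \frac{6 \left(-228 - 1200 - 1584\right)}{36 + 144 + 144} = - 115 \frac{6 \left(-228 - 1200 - 1584\right)}{324} = - 115 \cdot 6 \cdot \frac{1}{324} \left(-3012\right) = \left(-115\right) \left(- \frac{502}{9}\right) = \frac{57730}{9}$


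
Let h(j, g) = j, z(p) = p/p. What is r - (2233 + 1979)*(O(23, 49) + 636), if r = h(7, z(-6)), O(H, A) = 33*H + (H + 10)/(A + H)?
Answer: -11755327/2 ≈ -5.8777e+6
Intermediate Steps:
z(p) = 1
O(H, A) = 33*H + (10 + H)/(A + H)
r = 7
r - (2233 + 1979)*(O(23, 49) + 636) = 7 - (2233 + 1979)*((10 + 23 + 33*23**2 + 33*49*23)/(49 + 23) + 636) = 7 - 4212*((10 + 23 + 33*529 + 37191)/72 + 636) = 7 - 4212*((10 + 23 + 17457 + 37191)/72 + 636) = 7 - 4212*((1/72)*54681 + 636) = 7 - 4212*(18227/24 + 636) = 7 - 4212*33491/24 = 7 - 1*11755341/2 = 7 - 11755341/2 = -11755327/2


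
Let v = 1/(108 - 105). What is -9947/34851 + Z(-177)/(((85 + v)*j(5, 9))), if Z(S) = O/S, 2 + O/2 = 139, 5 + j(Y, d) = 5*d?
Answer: -3009564347/10527790080 ≈ -0.28587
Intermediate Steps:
j(Y, d) = -5 + 5*d
O = 274 (O = -4 + 2*139 = -4 + 278 = 274)
v = ⅓ (v = 1/3 = ⅓ ≈ 0.33333)
Z(S) = 274/S
-9947/34851 + Z(-177)/(((85 + v)*j(5, 9))) = -9947/34851 + (274/(-177))/(((85 + ⅓)*(-5 + 5*9))) = -9947*1/34851 + (274*(-1/177))/((256*(-5 + 45)/3)) = -9947/34851 - 274/(177*((256/3)*40)) = -9947/34851 - 274/(177*10240/3) = -9947/34851 - 274/177*3/10240 = -9947/34851 - 137/302080 = -3009564347/10527790080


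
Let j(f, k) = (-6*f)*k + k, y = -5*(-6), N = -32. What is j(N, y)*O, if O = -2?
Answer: -11580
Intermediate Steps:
y = 30
j(f, k) = k - 6*f*k (j(f, k) = -6*f*k + k = k - 6*f*k)
j(N, y)*O = (30*(1 - 6*(-32)))*(-2) = (30*(1 + 192))*(-2) = (30*193)*(-2) = 5790*(-2) = -11580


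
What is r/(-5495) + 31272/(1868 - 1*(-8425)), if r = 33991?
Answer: -59343241/18853345 ≈ -3.1476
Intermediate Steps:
r/(-5495) + 31272/(1868 - 1*(-8425)) = 33991/(-5495) + 31272/(1868 - 1*(-8425)) = 33991*(-1/5495) + 31272/(1868 + 8425) = -33991/5495 + 31272/10293 = -33991/5495 + 31272*(1/10293) = -33991/5495 + 10424/3431 = -59343241/18853345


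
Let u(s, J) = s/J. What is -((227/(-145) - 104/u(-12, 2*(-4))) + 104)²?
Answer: -207331201/189225 ≈ -1095.7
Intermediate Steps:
-((227/(-145) - 104/u(-12, 2*(-4))) + 104)² = -((227/(-145) - 104/((-12/(2*(-4))))) + 104)² = -((227*(-1/145) - 104/((-12/(-8)))) + 104)² = -((-227/145 - 104/((-12*(-⅛)))) + 104)² = -((-227/145 - 104/3/2) + 104)² = -((-227/145 - 104*⅔) + 104)² = -((-227/145 - 208/3) + 104)² = -(-30841/435 + 104)² = -(14399/435)² = -1*207331201/189225 = -207331201/189225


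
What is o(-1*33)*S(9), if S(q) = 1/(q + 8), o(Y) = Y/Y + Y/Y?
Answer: 2/17 ≈ 0.11765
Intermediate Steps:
o(Y) = 2 (o(Y) = 1 + 1 = 2)
S(q) = 1/(8 + q)
o(-1*33)*S(9) = 2/(8 + 9) = 2/17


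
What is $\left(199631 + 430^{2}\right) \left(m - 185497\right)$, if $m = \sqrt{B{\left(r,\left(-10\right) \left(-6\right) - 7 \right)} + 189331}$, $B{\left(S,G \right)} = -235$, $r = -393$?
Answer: $-71329346907 + 769062 \sqrt{47274} \approx -7.1162 \cdot 10^{10}$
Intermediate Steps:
$m = 2 \sqrt{47274}$ ($m = \sqrt{-235 + 189331} = \sqrt{189096} = 2 \sqrt{47274} \approx 434.85$)
$\left(199631 + 430^{2}\right) \left(m - 185497\right) = \left(199631 + 430^{2}\right) \left(2 \sqrt{47274} - 185497\right) = \left(199631 + 184900\right) \left(-185497 + 2 \sqrt{47274}\right) = 384531 \left(-185497 + 2 \sqrt{47274}\right) = -71329346907 + 769062 \sqrt{47274}$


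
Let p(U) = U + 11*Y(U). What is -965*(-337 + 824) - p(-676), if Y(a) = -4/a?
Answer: -79308162/169 ≈ -4.6928e+5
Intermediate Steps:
p(U) = U - 44/U (p(U) = U + 11*(-4/U) = U - 44/U)
-965*(-337 + 824) - p(-676) = -965*(-337 + 824) - (-676 - 44/(-676)) = -965*487 - (-676 - 44*(-1/676)) = -469955 - (-676 + 11/169) = -469955 - 1*(-114233/169) = -469955 + 114233/169 = -79308162/169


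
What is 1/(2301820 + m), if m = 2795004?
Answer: 1/5096824 ≈ 1.9620e-7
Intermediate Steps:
1/(2301820 + m) = 1/(2301820 + 2795004) = 1/5096824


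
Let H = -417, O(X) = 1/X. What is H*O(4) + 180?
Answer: 303/4 ≈ 75.750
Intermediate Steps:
H*O(4) + 180 = -417/4 + 180 = 303/4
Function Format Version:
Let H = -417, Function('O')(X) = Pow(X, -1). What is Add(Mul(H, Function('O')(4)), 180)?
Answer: Rational(303, 4) ≈ 75.750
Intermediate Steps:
Add(Mul(H, Function('O')(4)), 180) = Add(Mul(-417, Pow(4, -1)), 180) = Add(Mul(-417, Rational(1, 4)), 180) = Add(Rational(-417, 4), 180) = Rational(303, 4)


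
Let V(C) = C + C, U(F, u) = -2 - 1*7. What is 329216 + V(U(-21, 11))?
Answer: 329198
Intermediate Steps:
U(F, u) = -9 (U(F, u) = -2 - 7 = -9)
V(C) = 2*C
329216 + V(U(-21, 11)) = 329216 + 2*(-9) = 329216 - 18 = 329198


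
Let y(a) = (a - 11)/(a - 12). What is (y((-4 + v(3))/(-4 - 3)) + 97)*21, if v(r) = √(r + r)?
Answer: 6573546/3197 + 147*√6/6394 ≈ 2056.2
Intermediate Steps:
v(r) = √2*√r (v(r) = √(2*r) = √2*√r)
y(a) = (-11 + a)/(-12 + a)
(y((-4 + v(3))/(-4 - 3)) + 97)*21 = ((-11 + (-4 + √2*√3)/(-4 - 3))/(-12 + (-4 + √2*√3)/(-4 - 3)) + 97)*21 = ((-11 + (-4 + √6)/(-7))/(-12 + (-4 + √6)/(-7)) + 97)*21 = ((-11 + (-4 + √6)*(-⅐))/(-12 + (-4 + √6)*(-⅐)) + 97)*21 = ((-11 + (4/7 - √6/7))/(-12 + (4/7 - √6/7)) + 97)*21 = ((-73/7 - √6/7)/(-80/7 - √6/7) + 97)*21 = (97 + (-73/7 - √6/7)/(-80/7 - √6/7))*21 = 2037 + 21*(-73/7 - √6/7)/(-80/7 - √6/7)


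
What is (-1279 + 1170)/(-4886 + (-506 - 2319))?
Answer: 109/7711 ≈ 0.014136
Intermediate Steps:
(-1279 + 1170)/(-4886 + (-506 - 2319)) = -109/(-4886 - 2825) = -109/(-7711) = -109*(-1/7711) = 109/7711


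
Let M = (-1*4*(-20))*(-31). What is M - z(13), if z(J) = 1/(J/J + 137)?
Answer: -342241/138 ≈ -2480.0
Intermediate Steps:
z(J) = 1/138 (z(J) = 1/(1 + 137) = 1/138)
M = -2480 (M = -4*(-20)*(-31) = 80*(-31) = -2480)
M - z(13) = -2480 - 1*1/138 = -2480 - 1/138 = -342241/138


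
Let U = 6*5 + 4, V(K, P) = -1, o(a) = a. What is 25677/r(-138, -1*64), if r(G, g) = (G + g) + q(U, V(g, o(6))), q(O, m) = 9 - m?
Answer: -8559/64 ≈ -133.73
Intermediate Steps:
U = 34 (U = 30 + 4 = 34)
r(G, g) = 10 + G + g (r(G, g) = (G + g) + (9 - 1*(-1)) = (G + g) + (9 + 1) = (G + g) + 10 = 10 + G + g)
25677/r(-138, -1*64) = 25677/(10 - 138 - 1*64) = 25677/(10 - 138 - 64) = 25677/(-192) = 25677*(-1/192) = -8559/64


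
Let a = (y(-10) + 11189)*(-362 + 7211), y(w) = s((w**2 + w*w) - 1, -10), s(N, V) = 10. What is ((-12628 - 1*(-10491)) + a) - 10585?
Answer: 76689229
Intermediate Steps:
y(w) = 10
a = 76701951 (a = (10 + 11189)*(-362 + 7211) = 11199*6849 = 76701951)
((-12628 - 1*(-10491)) + a) - 10585 = ((-12628 - 1*(-10491)) + 76701951) - 10585 = ((-12628 + 10491) + 76701951) - 10585 = (-2137 + 76701951) - 10585 = 76699814 - 10585 = 76689229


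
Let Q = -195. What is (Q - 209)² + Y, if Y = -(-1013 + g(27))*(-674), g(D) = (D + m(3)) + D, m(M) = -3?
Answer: -485172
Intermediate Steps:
g(D) = -3 + 2*D (g(D) = (D - 3) + D = (-3 + D) + D = -3 + 2*D)
Y = -648388 (Y = -(-1013 + (-3 + 2*27))*(-674) = -(-1013 + (-3 + 54))*(-674) = -(-1013 + 51)*(-674) = -(-962)*(-674) = -1*648388 = -648388)
(Q - 209)² + Y = (-195 - 209)² - 648388 = (-404)² - 648388 = 163216 - 648388 = -485172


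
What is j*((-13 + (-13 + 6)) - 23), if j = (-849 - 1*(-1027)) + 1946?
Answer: -91332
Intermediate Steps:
j = 2124 (j = (-849 + 1027) + 1946 = 178 + 1946 = 2124)
j*((-13 + (-13 + 6)) - 23) = 2124*((-13 + (-13 + 6)) - 23) = 2124*((-13 - 7) - 23) = 2124*(-20 - 23) = 2124*(-43) = -91332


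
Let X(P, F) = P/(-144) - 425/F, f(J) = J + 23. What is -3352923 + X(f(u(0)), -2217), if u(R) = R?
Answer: -356804650565/106416 ≈ -3.3529e+6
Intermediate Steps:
f(J) = 23 + J
X(P, F) = -425/F - P/144 (X(P, F) = P*(-1/144) - 425/F = -P/144 - 425/F = -425/F - P/144)
-3352923 + X(f(u(0)), -2217) = -3352923 + (-425/(-2217) - (23 + 0)/144) = -3352923 + (-425*(-1/2217) - 1/144*23) = -3352923 + (425/2217 - 23/144) = -3352923 + 3403/106416 = -356804650565/106416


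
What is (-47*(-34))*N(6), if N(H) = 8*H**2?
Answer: 460224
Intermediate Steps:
(-47*(-34))*N(6) = (-47*(-34))*(8*6**2) = 1598*(8*36) = 1598*288 = 460224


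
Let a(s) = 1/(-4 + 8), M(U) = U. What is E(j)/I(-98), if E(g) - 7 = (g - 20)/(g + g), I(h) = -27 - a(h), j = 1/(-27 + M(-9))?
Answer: -1470/109 ≈ -13.486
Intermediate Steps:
a(s) = ¼ (a(s) = 1/4 = ¼)
j = -1/36 (j = 1/(-27 - 9) = 1/(-36) = -1/36 ≈ -0.027778)
I(h) = -109/4 (I(h) = -27 - 1*¼ = -27 - ¼ = -109/4)
E(g) = 7 + (-20 + g)/(2*g) (E(g) = 7 + (g - 20)/(g + g) = 7 + (-20 + g)/((2*g)) = 7 + (-20 + g)*(1/(2*g)) = 7 + (-20 + g)/(2*g))
E(j)/I(-98) = (15/2 - 10/(-1/36))/(-109/4) = (15/2 - 10*(-36))*(-4/109) = (15/2 + 360)*(-4/109) = (735/2)*(-4/109) = -1470/109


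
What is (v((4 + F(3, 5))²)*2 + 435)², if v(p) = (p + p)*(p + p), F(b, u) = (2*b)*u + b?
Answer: 224811729400729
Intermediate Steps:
F(b, u) = b + 2*b*u (F(b, u) = 2*b*u + b = b + 2*b*u)
v(p) = 4*p² (v(p) = (2*p)*(2*p) = 4*p²)
(v((4 + F(3, 5))²)*2 + 435)² = ((4*((4 + 3*(1 + 2*5))²)²)*2 + 435)² = ((4*((4 + 3*(1 + 10))²)²)*2 + 435)² = ((4*((4 + 3*11)²)²)*2 + 435)² = ((4*((4 + 33)²)²)*2 + 435)² = ((4*(37²)²)*2 + 435)² = ((4*1369²)*2 + 435)² = ((4*1874161)*2 + 435)² = (7496644*2 + 435)² = (14993288 + 435)² = 14993723² = 224811729400729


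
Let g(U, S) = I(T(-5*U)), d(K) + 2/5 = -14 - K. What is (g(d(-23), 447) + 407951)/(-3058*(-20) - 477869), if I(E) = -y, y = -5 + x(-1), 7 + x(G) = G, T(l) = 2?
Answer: -135988/138903 ≈ -0.97901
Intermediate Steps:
x(G) = -7 + G
y = -13 (y = -5 + (-7 - 1) = -5 - 8 = -13)
d(K) = -72/5 - K (d(K) = -⅖ + (-14 - K) = -72/5 - K)
I(E) = 13 (I(E) = -1*(-13) = 13)
g(U, S) = 13
(g(d(-23), 447) + 407951)/(-3058*(-20) - 477869) = (13 + 407951)/(-3058*(-20) - 477869) = 407964/(61160 - 477869) = 407964/(-416709) = 407964*(-1/416709) = -135988/138903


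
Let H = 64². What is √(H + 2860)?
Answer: 2*√1739 ≈ 83.403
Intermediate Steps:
H = 4096
√(H + 2860) = √(4096 + 2860) = √6956 = 2*√1739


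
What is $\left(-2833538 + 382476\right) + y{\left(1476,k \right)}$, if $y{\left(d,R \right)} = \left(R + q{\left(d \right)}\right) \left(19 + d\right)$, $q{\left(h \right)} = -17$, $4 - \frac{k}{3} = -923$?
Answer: $1681118$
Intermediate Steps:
$k = 2781$ ($k = 12 - -2769 = 12 + 2769 = 2781$)
$y{\left(d,R \right)} = \left(-17 + R\right) \left(19 + d\right)$ ($y{\left(d,R \right)} = \left(R - 17\right) \left(19 + d\right) = \left(-17 + R\right) \left(19 + d\right)$)
$\left(-2833538 + 382476\right) + y{\left(1476,k \right)} = \left(-2833538 + 382476\right) + \left(-323 - 25092 + 19 \cdot 2781 + 2781 \cdot 1476\right) = -2451062 + \left(-323 - 25092 + 52839 + 4104756\right) = -2451062 + 4132180 = 1681118$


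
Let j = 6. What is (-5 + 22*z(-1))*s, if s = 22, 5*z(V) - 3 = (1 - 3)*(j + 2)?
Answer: -6842/5 ≈ -1368.4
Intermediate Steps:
z(V) = -13/5 (z(V) = 3/5 + ((1 - 3)*(6 + 2))/5 = 3/5 + (-2*8)/5 = 3/5 + (1/5)*(-16) = 3/5 - 16/5 = -13/5)
(-5 + 22*z(-1))*s = (-5 + 22*(-13/5))*22 = (-5 - 286/5)*22 = -311/5*22 = -6842/5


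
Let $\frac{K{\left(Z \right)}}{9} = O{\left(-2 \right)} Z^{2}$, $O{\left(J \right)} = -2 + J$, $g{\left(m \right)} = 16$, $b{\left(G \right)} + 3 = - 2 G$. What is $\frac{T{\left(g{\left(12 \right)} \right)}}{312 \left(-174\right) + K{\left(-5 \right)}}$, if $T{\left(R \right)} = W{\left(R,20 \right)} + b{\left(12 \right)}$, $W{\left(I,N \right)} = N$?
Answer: $\frac{1}{7884} \approx 0.00012684$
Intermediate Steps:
$b{\left(G \right)} = -3 - 2 G$
$K{\left(Z \right)} = - 36 Z^{2}$ ($K{\left(Z \right)} = 9 \left(-2 - 2\right) Z^{2} = 9 \left(- 4 Z^{2}\right) = - 36 Z^{2}$)
$T{\left(R \right)} = -7$ ($T{\left(R \right)} = 20 - 27 = -7$)
$\frac{T{\left(g{\left(12 \right)} \right)}}{312 \left(-174\right) + K{\left(-5 \right)}} = - \frac{7}{312 \left(-174\right) - 36 \left(-5\right)^{2}} = - \frac{7}{-54288 - 900} = - \frac{7}{-55188} = \left(-7\right) \left(- \frac{1}{55188}\right) = \frac{1}{7884}$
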